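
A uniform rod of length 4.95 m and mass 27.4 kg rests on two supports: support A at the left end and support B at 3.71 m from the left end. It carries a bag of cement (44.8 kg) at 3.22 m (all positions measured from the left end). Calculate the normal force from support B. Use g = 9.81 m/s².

About support A:
Beam weight: 27.4 × 9.81 = 268.8 N down at 2.475 m → arm 2.475 m, τ = 268.8 × 2.475 = 665.3 N·m clockwise.
Bag of cement: 44.8 × 9.81 = 439.5 N down at 3.22 m → arm 3.22 m, τ = 439.5 × 3.22 = 1415 N·m clockwise.
Net load moment about support A = 2080 N·m clockwise.
Reaction R at support B is upward at 3.71 m, arm 3.71 m → moment R × 3.71 counterclockwise.
Στ = 0 ⇒ R × 3.71 = 2080 ⇒ R = 561 N.

R_B ≈ 561 N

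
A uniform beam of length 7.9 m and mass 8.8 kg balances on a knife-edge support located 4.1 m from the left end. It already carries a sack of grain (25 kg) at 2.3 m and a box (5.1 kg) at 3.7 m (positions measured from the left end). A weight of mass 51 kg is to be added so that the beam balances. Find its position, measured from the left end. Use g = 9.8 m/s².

Take moments about the knife-edge support (at 4.1 m from the left end).
Beam weight: 8.8 × 9.8 = 86.24 N down at 3.95 m → arm 0.15 m, τ = 86.24 × 0.15 = 12.94 N·m counterclockwise.
Sack of grain: 25 × 9.8 = 245 N down at 2.3 m → arm 1.8 m, τ = 245 × 1.8 = 441 N·m counterclockwise.
Box: 5.1 × 9.8 = 49.98 N down at 3.7 m → arm 0.4 m, τ = 49.98 × 0.4 = 19.99 N·m counterclockwise.
Net moment of existing loads = 473.9 N·m counterclockwise.
The weight weighs 51 × 9.8 = 499.8 N and must supply an equal clockwise moment, so its lever arm about the knife-edge support is 473.9 / 499.8 = 0.948 m.
That puts it at 4.1 + 0.948 = 5.05 m from the left end.

x ≈ 5.05 m from the left end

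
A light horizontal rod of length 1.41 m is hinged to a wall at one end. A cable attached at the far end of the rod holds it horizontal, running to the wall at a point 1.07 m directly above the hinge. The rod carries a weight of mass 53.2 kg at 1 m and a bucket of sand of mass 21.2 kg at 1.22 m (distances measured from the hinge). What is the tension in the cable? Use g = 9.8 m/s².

Choose the hinge as the axis so the unknown hinge reaction has zero arm there.
Weight: 53.2 × 9.8 = 521.4 N down at 1 m → arm 1 m, τ = 521.4 × 1 = 521.4 N·m clockwise.
Bucket of sand: 21.2 × 9.8 = 207.8 N down at 1.22 m → arm 1.22 m, τ = 207.8 × 1.22 = 253.5 N·m clockwise.
Total clockwise load moment = 774.9 N·m.
The cable tension T acts at 1.41 m; only its component perpendicular to the rod, T sinθ, produces torque. sinθ = h/√(h²+d²) = 1.07/√(1.07²+1.41²) = 0.6045.
Balancing moments: T × 1.41 × 0.6045 = 774.9, giving T = 774.9 / 0.8523 = 909 N.

T ≈ 909 N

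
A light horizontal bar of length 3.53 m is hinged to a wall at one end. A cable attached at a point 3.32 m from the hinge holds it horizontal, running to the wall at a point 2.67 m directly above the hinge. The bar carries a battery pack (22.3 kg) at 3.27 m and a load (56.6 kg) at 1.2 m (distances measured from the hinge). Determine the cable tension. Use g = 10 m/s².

Sum moments about the hinge (the unknown hinge reaction has zero arm there).
Battery pack: 22.3 × 10 = 223 N down at 3.27 m → arm 3.27 m, τ = 223 × 3.27 = 729.2 N·m clockwise.
Load: 56.6 × 10 = 566 N down at 1.2 m → arm 1.2 m, τ = 566 × 1.2 = 679.2 N·m clockwise.
Total clockwise load moment = 1408 N·m.
The cable tension T acts at 3.32 m; only its component perpendicular to the bar, T sinθ, produces torque. sinθ = h/√(h²+d²) = 2.67/√(2.67²+3.32²) = 0.6267.
Balancing moments: T × 3.32 × 0.6267 = 1408, giving T = 1408 / 2.081 = 677 N.

T ≈ 677 N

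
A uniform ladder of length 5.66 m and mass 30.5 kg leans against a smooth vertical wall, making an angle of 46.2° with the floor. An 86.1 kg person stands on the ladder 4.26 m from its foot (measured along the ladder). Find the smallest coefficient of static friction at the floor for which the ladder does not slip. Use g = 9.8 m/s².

Taking torques about the foot of the ladder:
Ladder weight 30.5×9.8 = 298.9 N acts at 2.83 m along the ladder; its horizontal arm is 2.83·cos46.2° = 1.959 m → τ = 585.5 N·m clockwise.
Person: 86.1×9.8 = 843.8 N at 4.26 m → arm 2.949 m → τ = 2488 N·m clockwise.
Wall normal N acts horizontally at the top; its moment arm is the height L sinθ = 5.66·sin46.2° = 4.085 m, counterclockwise.
Στ = 0 ⇒ N × 4.085 = 3074 ⇒ N = 752.5 N.
ΣFx = 0 ⇒ f = N_wall = 752.5 N. ΣFy = 0 ⇒ N_floor = 1143 N.
μ_min = f / N_floor = 752.5 / 1143 = 0.658.

μ_min ≈ 0.658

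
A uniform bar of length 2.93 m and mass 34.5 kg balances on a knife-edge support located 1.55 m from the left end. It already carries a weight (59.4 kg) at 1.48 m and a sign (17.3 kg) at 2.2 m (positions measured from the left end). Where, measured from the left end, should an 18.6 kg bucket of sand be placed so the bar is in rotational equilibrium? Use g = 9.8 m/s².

About the knife-edge support (at 1.55 m from the left end):
Beam weight: 34.5 × 9.8 = 338.1 N down at 1.465 m → arm 0.085 m, τ = 338.1 × 0.085 = 28.74 N·m counterclockwise.
Weight: 59.4 × 9.8 = 582.1 N down at 1.48 m → arm 0.07 m, τ = 582.1 × 0.07 = 40.75 N·m counterclockwise.
Sign: 17.3 × 9.8 = 169.5 N down at 2.2 m → arm 0.65 m, τ = 169.5 × 0.65 = 110.2 N·m clockwise.
Net moment of existing loads = 40.71 N·m clockwise.
The bucket of sand weighs 18.6 × 9.8 = 182.3 N and must supply an equal counterclockwise moment, so its lever arm about the knife-edge support is 40.71 / 182.3 = 0.223 m.
That puts it at 1.55 − 0.223 = 1.33 m from the left end.

x ≈ 1.33 m from the left end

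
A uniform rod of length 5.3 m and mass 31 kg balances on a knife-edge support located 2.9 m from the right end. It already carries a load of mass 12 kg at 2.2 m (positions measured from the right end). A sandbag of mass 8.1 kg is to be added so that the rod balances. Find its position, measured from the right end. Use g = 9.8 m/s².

x ≈ 4.89 m from the right end

Take moments about the knife-edge support (at 2.9 m from the right end).
Beam weight: 31 × 9.8 = 303.8 N down at 2.65 m → arm 0.25 m, τ = 303.8 × 0.25 = 75.95 N·m clockwise.
Load: 12 × 9.8 = 117.6 N down at 2.2 m → arm 0.7 m, τ = 117.6 × 0.7 = 82.32 N·m clockwise.
Net moment of existing loads = 158.3 N·m clockwise.
The sandbag weighs 8.1 × 9.8 = 79.38 N and must supply an equal counterclockwise moment, so its lever arm about the knife-edge support is 158.3 / 79.38 = 1.99 m.
That puts it at 2.9 + 1.99 = 4.89 m from the right end.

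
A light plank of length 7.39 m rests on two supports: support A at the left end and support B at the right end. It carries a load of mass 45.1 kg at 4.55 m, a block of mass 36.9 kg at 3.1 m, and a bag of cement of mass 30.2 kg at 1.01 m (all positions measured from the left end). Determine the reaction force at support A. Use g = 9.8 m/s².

Choose support B as the axis so its reaction then has zero moment arm.
Load: 45.1 × 9.8 = 442 N down at 4.55 m → arm 2.84 m, τ = 442 × 2.84 = 1255 N·m counterclockwise.
Block: 36.9 × 9.8 = 361.6 N down at 3.1 m → arm 4.29 m, τ = 361.6 × 4.29 = 1551 N·m counterclockwise.
Bag of cement: 30.2 × 9.8 = 296 N down at 1.01 m → arm 6.38 m, τ = 296 × 6.38 = 1888 N·m counterclockwise.
Net load moment about support B = 4694 N·m counterclockwise.
Reaction R at support A is upward at 0 m, arm 7.39 m → moment R × 7.39 clockwise.
For rotational equilibrium, R × 7.39 = 4694, so R = 635 N.

R_A ≈ 635 N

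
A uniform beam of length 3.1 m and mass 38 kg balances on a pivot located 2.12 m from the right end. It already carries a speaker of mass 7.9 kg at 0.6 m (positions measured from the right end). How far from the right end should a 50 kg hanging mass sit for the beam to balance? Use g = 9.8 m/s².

x ≈ 2.79 m from the right end

Choose the pivot (at 2.12 m from the right end) as the axis so the support reaction has zero arm there.
Beam weight: 38 × 9.8 = 372.4 N down at 1.55 m → arm 0.57 m, τ = 372.4 × 0.57 = 212.3 N·m clockwise.
Speaker: 7.9 × 9.8 = 77.42 N down at 0.6 m → arm 1.52 m, τ = 77.42 × 1.52 = 117.7 N·m clockwise.
Net moment of existing loads = 330 N·m clockwise.
The hanging mass weighs 50 × 9.8 = 490 N and must supply an equal counterclockwise moment, so its lever arm about the pivot is 330 / 490 = 0.673 m.
That puts it at 2.12 + 0.673 = 2.79 m from the right end.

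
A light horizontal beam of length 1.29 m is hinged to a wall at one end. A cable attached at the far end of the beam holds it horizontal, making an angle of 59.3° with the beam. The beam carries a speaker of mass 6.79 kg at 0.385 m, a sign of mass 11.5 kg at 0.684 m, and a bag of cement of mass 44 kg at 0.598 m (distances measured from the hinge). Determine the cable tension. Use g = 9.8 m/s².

About the hinge:
Speaker: 6.79 × 9.8 = 66.54 N down at 0.385 m → arm 0.385 m, τ = 66.54 × 0.385 = 25.62 N·m clockwise.
Sign: 11.5 × 9.8 = 112.7 N down at 0.684 m → arm 0.684 m, τ = 112.7 × 0.684 = 77.09 N·m clockwise.
Bag of cement: 44 × 9.8 = 431.2 N down at 0.598 m → arm 0.598 m, τ = 431.2 × 0.598 = 257.9 N·m clockwise.
Total clockwise load moment = 360.6 N·m.
The cable tension T acts at 1.29 m; only its component perpendicular to the beam, T sinθ, produces torque. sin 59.3° = 0.8599.
Balancing moments: T × 1.29 × 0.8599 = 360.6, giving T = 360.6 / 1.109 = 325 N.

T ≈ 325 N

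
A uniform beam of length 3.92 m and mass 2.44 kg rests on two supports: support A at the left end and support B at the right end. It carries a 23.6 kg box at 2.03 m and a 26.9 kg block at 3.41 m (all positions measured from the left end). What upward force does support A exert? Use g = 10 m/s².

R_A ≈ 161 N

Taking torques about support B:
Beam weight: 2.44 × 10 = 24.4 N down at 1.96 m → arm 1.96 m, τ = 24.4 × 1.96 = 47.82 N·m counterclockwise.
Box: 23.6 × 10 = 236 N down at 2.03 m → arm 1.89 m, τ = 236 × 1.89 = 446 N·m counterclockwise.
Block: 26.9 × 10 = 269 N down at 3.41 m → arm 0.51 m, τ = 269 × 0.51 = 137.2 N·m counterclockwise.
Net load moment about support B = 631 N·m counterclockwise.
Reaction R at support A is upward at 0 m, arm 3.92 m → moment R × 3.92 clockwise.
Στ = 0 ⇒ R × 3.92 = 631 ⇒ R = 161 N.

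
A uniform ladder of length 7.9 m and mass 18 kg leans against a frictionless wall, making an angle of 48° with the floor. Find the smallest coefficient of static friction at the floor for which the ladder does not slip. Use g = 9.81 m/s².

Sum moments about the foot of the ladder (the floor normal and friction both act there and drop out).
Ladder weight 18×9.81 = 176.6 N acts at 3.95 m along the ladder; its horizontal arm is 3.95·cos48° = 2.643 m → τ = 466.8 N·m clockwise.
Wall normal N acts horizontally at the top; its moment arm is the height L sinθ = 7.9·sin48° = 5.871 m, counterclockwise.
Balancing moments: N × 5.871 = 466.8, giving N = 79.51 N.
ΣFx = 0 ⇒ f = N_wall = 79.51 N. ΣFy = 0 ⇒ N_floor = 176.6 N.
μ_min = f / N_floor = 79.51 / 176.6 = 0.45.

μ_min ≈ 0.45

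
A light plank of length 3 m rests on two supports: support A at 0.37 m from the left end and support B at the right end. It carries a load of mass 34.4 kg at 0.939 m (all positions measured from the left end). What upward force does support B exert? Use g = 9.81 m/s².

Sum moments about support A (its reaction then has zero moment arm).
Load: 34.4 × 9.81 = 337.5 N down at 0.939 m → arm 0.569 m, τ = 337.5 × 0.569 = 192 N·m clockwise.
Net load moment about support A = 192 N·m clockwise.
Reaction R at support B is upward at 3 m, arm 2.63 m → moment R × 2.63 counterclockwise.
Στ = 0 ⇒ R × 2.63 = 192 ⇒ R = 73 N.

R_B ≈ 73 N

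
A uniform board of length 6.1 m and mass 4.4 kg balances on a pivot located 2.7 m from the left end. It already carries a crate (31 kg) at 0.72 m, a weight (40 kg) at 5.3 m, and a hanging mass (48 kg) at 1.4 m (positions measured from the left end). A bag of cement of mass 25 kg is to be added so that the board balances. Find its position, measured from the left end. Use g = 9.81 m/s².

Taking torques about the pivot (at 2.7 m from the left end):
Beam weight: 4.4 × 9.81 = 43.16 N down at 3.05 m → arm 0.35 m, τ = 43.16 × 0.35 = 15.11 N·m clockwise.
Crate: 31 × 9.81 = 304.1 N down at 0.72 m → arm 1.98 m, τ = 304.1 × 1.98 = 602.1 N·m counterclockwise.
Weight: 40 × 9.81 = 392.4 N down at 5.3 m → arm 2.6 m, τ = 392.4 × 2.6 = 1020 N·m clockwise.
Hanging mass: 48 × 9.81 = 470.9 N down at 1.4 m → arm 1.3 m, τ = 470.9 × 1.3 = 612.2 N·m counterclockwise.
Net moment of existing loads = 179.2 N·m counterclockwise.
The bag of cement weighs 25 × 9.81 = 245.2 N and must supply an equal clockwise moment, so its lever arm about the pivot is 179.2 / 245.2 = 0.731 m.
That puts it at 2.7 + 0.731 = 3.43 m from the left end.

x ≈ 3.43 m from the left end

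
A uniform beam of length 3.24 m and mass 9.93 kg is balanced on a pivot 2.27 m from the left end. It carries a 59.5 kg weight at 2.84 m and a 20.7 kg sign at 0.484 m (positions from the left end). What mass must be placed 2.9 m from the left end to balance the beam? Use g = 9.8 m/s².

m ≈ 15.1 kg

Sum moments about the pivot (at 2.27 m from the left end) (the support reaction has zero arm there).
Beam weight: 9.93 × 9.8 = 97.31 N down at 1.62 m → arm 0.65 m, τ = 97.31 × 0.65 = 63.25 N·m counterclockwise.
Weight: 59.5 × 9.8 = 583.1 N down at 2.84 m → arm 0.57 m, τ = 583.1 × 0.57 = 332.4 N·m clockwise.
Sign: 20.7 × 9.8 = 202.9 N down at 0.484 m → arm 1.786 m, τ = 202.9 × 1.786 = 362.4 N·m counterclockwise.
Net moment of known loads = 93.25 N·m counterclockwise.
An unknown mass m at 2.9 m has arm 0.63 m; its moment is m·g·0.63 clockwise.
Setting net torque to zero: m × 9.8 × 0.63 = 93.25 → m = 93.25 / (9.8 × 0.63) = 15.1 kg.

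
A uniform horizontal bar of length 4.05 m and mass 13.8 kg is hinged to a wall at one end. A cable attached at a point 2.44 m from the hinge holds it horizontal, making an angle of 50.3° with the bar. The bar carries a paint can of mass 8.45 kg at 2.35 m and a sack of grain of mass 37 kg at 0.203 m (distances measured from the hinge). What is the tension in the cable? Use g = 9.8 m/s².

T ≈ 289 N

Choose the hinge as the axis so the unknown hinge reaction has zero arm there.
Beam weight: 13.8 × 9.8 = 135.2 N down at 2.025 m → arm 2.025 m, τ = 135.2 × 2.025 = 273.8 N·m clockwise.
Paint can: 8.45 × 9.8 = 82.81 N down at 2.35 m → arm 2.35 m, τ = 82.81 × 2.35 = 194.6 N·m clockwise.
Sack of grain: 37 × 9.8 = 362.6 N down at 0.203 m → arm 0.203 m, τ = 362.6 × 0.203 = 73.61 N·m clockwise.
Total clockwise load moment = 542 N·m.
The cable tension T acts at 2.44 m; only its component perpendicular to the bar, T sinθ, produces torque. sin 50.3° = 0.7694.
For rotational equilibrium, T × 2.44 × 0.7694 = 542, so T = 542 / 1.877 = 289 N.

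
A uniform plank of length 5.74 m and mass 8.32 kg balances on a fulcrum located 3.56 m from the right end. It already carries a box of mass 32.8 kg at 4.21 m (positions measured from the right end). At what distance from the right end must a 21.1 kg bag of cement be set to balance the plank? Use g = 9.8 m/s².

Choose the fulcrum (at 3.56 m from the right end) as the axis so the support reaction has zero arm there.
Beam weight: 8.32 × 9.8 = 81.54 N down at 2.87 m → arm 0.69 m, τ = 81.54 × 0.69 = 56.26 N·m clockwise.
Box: 32.8 × 9.8 = 321.4 N down at 4.21 m → arm 0.65 m, τ = 321.4 × 0.65 = 208.9 N·m counterclockwise.
Net moment of existing loads = 152.6 N·m counterclockwise.
The bag of cement weighs 21.1 × 9.8 = 206.8 N and must supply an equal clockwise moment, so its lever arm about the fulcrum is 152.6 / 206.8 = 0.738 m.
That puts it at 3.56 − 0.738 = 2.82 m from the right end.

x ≈ 2.82 m from the right end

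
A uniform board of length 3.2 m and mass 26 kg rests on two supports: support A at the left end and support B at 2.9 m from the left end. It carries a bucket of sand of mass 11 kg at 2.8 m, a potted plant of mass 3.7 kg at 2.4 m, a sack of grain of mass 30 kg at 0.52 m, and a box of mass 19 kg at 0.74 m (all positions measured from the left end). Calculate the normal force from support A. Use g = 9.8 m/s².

Taking torques about support B:
Beam weight: 26 × 9.8 = 254.8 N down at 1.6 m → arm 1.3 m, τ = 254.8 × 1.3 = 331.2 N·m counterclockwise.
Bucket of sand: 11 × 9.8 = 107.8 N down at 2.8 m → arm 0.1 m, τ = 107.8 × 0.1 = 10.78 N·m counterclockwise.
Potted plant: 3.7 × 9.8 = 36.26 N down at 2.4 m → arm 0.5 m, τ = 36.26 × 0.5 = 18.13 N·m counterclockwise.
Sack of grain: 30 × 9.8 = 294 N down at 0.52 m → arm 2.38 m, τ = 294 × 2.38 = 699.7 N·m counterclockwise.
Box: 19 × 9.8 = 186.2 N down at 0.74 m → arm 2.16 m, τ = 186.2 × 2.16 = 402.2 N·m counterclockwise.
Net load moment about support B = 1462 N·m counterclockwise.
Reaction R at support A is upward at 0 m, arm 2.9 m → moment R × 2.9 clockwise.
For rotational equilibrium, R × 2.9 = 1462, so R = 504 N.

R_A ≈ 504 N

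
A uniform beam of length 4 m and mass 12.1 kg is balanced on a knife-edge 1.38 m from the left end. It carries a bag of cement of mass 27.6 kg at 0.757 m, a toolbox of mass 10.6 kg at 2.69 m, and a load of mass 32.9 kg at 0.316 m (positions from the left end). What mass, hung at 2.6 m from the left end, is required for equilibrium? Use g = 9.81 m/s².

m ≈ 25.3 kg

About the knife-edge (at 1.38 m from the left end):
Beam weight: 12.1 × 9.81 = 118.7 N down at 2 m → arm 0.62 m, τ = 118.7 × 0.62 = 73.59 N·m clockwise.
Bag of cement: 27.6 × 9.81 = 270.8 N down at 0.757 m → arm 0.623 m, τ = 270.8 × 0.623 = 168.7 N·m counterclockwise.
Toolbox: 10.6 × 9.81 = 104 N down at 2.69 m → arm 1.31 m, τ = 104 × 1.31 = 136.2 N·m clockwise.
Load: 32.9 × 9.81 = 322.7 N down at 0.316 m → arm 1.064 m, τ = 322.7 × 1.064 = 343.4 N·m counterclockwise.
Net moment of known loads = 302.3 N·m counterclockwise.
An unknown mass m at 2.6 m has arm 1.22 m; its moment is m·g·1.22 clockwise.
Στ = 0 ⇒ m × 9.81 × 1.22 = 302.3 ⇒ m = 302.3 / (9.81 × 1.22) = 25.3 kg.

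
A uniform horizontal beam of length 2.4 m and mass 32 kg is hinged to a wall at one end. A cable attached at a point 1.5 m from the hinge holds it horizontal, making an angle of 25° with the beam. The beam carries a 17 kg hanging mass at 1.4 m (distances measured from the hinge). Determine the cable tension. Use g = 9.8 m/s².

T ≈ 962 N

Choose the hinge as the axis so the unknown hinge reaction has zero arm there.
Beam weight: 32 × 9.8 = 313.6 N down at 1.2 m → arm 1.2 m, τ = 313.6 × 1.2 = 376.3 N·m clockwise.
Hanging mass: 17 × 9.8 = 166.6 N down at 1.4 m → arm 1.4 m, τ = 166.6 × 1.4 = 233.2 N·m clockwise.
Total clockwise load moment = 609.5 N·m.
The cable tension T acts at 1.5 m; only its component perpendicular to the beam, T sinθ, produces torque. sin 25° = 0.4226.
For rotational equilibrium, T × 1.5 × 0.4226 = 609.5, so T = 609.5 / 0.6339 = 962 N.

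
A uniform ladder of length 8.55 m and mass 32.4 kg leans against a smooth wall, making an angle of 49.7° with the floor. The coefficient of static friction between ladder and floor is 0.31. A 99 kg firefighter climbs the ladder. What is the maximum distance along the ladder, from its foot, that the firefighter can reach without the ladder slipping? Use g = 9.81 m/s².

d ≈ 2.75 m

Take moments about the foot of the ladder.
Ladder weight 32.4×9.81 = 317.8 N acts at 4.275 m along the ladder; its horizontal arm is 4.275·cos49.7° = 2.765 m → τ = 878.7 N·m clockwise.
Firefighter weight 99×9.81 = 971.2 N at distance d → arm d·cos49.7° → τ = 971.2·d·0.6468 clockwise.
Wall normal N at the top has arm L sinθ = 6.521 m counterclockwise, so Στ = 0 gives N·6.521 = 878.7 + 628.2·d.
ΣFy = 0 ⇒ N_floor = 1289 N, so the maximum friction is μ_s·N_floor = 0.31×1289 = 399.6 N. ΣFx = 0 ⇒ N_wall = f, so at the slipping point N = 399.6 N.
Substituting: 399.6×6.521 = 878.7 + 628.2·d ⇒ d = (2606 − 878.7) / 628.2 = 2.75 m.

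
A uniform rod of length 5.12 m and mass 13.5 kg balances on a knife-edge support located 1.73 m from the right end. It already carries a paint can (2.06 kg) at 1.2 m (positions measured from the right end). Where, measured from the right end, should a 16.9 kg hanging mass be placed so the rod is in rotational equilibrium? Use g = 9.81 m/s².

About the knife-edge support (at 1.73 m from the right end):
Beam weight: 13.5 × 9.81 = 132.4 N down at 2.56 m → arm 0.83 m, τ = 132.4 × 0.83 = 109.9 N·m counterclockwise.
Paint can: 2.06 × 9.81 = 20.21 N down at 1.2 m → arm 0.53 m, τ = 20.21 × 0.53 = 10.71 N·m clockwise.
Net moment of existing loads = 99.19 N·m counterclockwise.
The hanging mass weighs 16.9 × 9.81 = 165.8 N and must supply an equal clockwise moment, so its lever arm about the knife-edge support is 99.19 / 165.8 = 0.598 m.
That puts it at 1.73 − 0.598 = 1.13 m from the right end.

x ≈ 1.13 m from the right end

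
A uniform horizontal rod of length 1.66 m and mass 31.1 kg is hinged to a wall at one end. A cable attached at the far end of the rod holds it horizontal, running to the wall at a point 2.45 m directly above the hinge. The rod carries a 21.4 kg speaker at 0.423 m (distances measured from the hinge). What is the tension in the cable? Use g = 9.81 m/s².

T ≈ 249 N

Taking torques about the hinge:
Beam weight: 31.1 × 9.81 = 305.1 N down at 0.83 m → arm 0.83 m, τ = 305.1 × 0.83 = 253.2 N·m clockwise.
Speaker: 21.4 × 9.81 = 209.9 N down at 0.423 m → arm 0.423 m, τ = 209.9 × 0.423 = 88.79 N·m clockwise.
Total clockwise load moment = 342 N·m.
The cable tension T acts at 1.66 m; only its component perpendicular to the rod, T sinθ, produces torque. sinθ = h/√(h²+d²) = 2.45/√(2.45²+1.66²) = 0.8279.
Setting net torque to zero: T × 1.66 × 0.8279 = 342 → T = 342 / 1.374 = 249 N.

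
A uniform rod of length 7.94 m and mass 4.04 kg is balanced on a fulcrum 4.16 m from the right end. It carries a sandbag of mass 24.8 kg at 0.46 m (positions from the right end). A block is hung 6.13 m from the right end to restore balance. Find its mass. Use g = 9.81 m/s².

m ≈ 47 kg

Taking torques about the fulcrum (at 4.16 m from the right end):
Beam weight: 4.04 × 9.81 = 39.63 N down at 3.97 m → arm 0.19 m, τ = 39.63 × 0.19 = 7.53 N·m clockwise.
Sandbag: 24.8 × 9.81 = 243.3 N down at 0.46 m → arm 3.7 m, τ = 243.3 × 3.7 = 900.2 N·m clockwise.
Net moment of known loads = 907.7 N·m clockwise.
An unknown mass m at 6.13 m has arm 1.97 m; its moment is m·g·1.97 counterclockwise.
Setting net torque to zero: m × 9.81 × 1.97 = 907.7 → m = 907.7 / (9.81 × 1.97) = 47 kg.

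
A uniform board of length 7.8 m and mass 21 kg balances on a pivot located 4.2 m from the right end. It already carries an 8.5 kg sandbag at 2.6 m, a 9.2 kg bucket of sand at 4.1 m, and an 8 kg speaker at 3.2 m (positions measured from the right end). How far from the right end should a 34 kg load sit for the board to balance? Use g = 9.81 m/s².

x ≈ 5.05 m from the right end

About the pivot (at 4.2 m from the right end):
Beam weight: 21 × 9.81 = 206 N down at 3.9 m → arm 0.3 m, τ = 206 × 0.3 = 61.8 N·m clockwise.
Sandbag: 8.5 × 9.81 = 83.39 N down at 2.6 m → arm 1.6 m, τ = 83.39 × 1.6 = 133.4 N·m clockwise.
Bucket of sand: 9.2 × 9.81 = 90.25 N down at 4.1 m → arm 0.1 m, τ = 90.25 × 0.1 = 9.025 N·m clockwise.
Speaker: 8 × 9.81 = 78.48 N down at 3.2 m → arm 1 m, τ = 78.48 × 1 = 78.48 N·m clockwise.
Net moment of existing loads = 282.7 N·m clockwise.
The load weighs 34 × 9.81 = 333.5 N and must supply an equal counterclockwise moment, so its lever arm about the pivot is 282.7 / 333.5 = 0.848 m.
That puts it at 4.2 + 0.848 = 5.05 m from the right end.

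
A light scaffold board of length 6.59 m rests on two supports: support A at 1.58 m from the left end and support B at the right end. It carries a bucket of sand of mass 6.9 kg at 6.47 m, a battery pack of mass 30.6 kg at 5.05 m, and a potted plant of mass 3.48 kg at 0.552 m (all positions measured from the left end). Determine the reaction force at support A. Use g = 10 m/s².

R_A ≈ 138 N

Choose support B as the axis so its reaction then has zero moment arm.
Bucket of sand: 6.9 × 10 = 69 N down at 6.47 m → arm 0.12 m, τ = 69 × 0.12 = 8.28 N·m counterclockwise.
Battery pack: 30.6 × 10 = 306 N down at 5.05 m → arm 1.54 m, τ = 306 × 1.54 = 471.2 N·m counterclockwise.
Potted plant: 3.48 × 10 = 34.8 N down at 0.552 m → arm 6.038 m, τ = 34.8 × 6.038 = 210.1 N·m counterclockwise.
Net load moment about support B = 689.6 N·m counterclockwise.
Reaction R at support A is upward at 1.58 m, arm 5.01 m → moment R × 5.01 clockwise.
For rotational equilibrium, R × 5.01 = 689.6, so R = 138 N.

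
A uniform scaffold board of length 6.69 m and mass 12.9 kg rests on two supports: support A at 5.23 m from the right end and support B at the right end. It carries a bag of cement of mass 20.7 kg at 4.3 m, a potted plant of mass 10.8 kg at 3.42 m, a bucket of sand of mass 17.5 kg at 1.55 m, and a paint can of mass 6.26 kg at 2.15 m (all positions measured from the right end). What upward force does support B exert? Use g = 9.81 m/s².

R_B ≈ 275 N

About support A:
Beam weight: 12.9 × 9.81 = 126.5 N down at 3.345 m → arm 1.885 m, τ = 126.5 × 1.885 = 238.5 N·m clockwise.
Bag of cement: 20.7 × 9.81 = 203.1 N down at 4.3 m → arm 0.93 m, τ = 203.1 × 0.93 = 188.9 N·m clockwise.
Potted plant: 10.8 × 9.81 = 105.9 N down at 3.42 m → arm 1.81 m, τ = 105.9 × 1.81 = 191.7 N·m clockwise.
Bucket of sand: 17.5 × 9.81 = 171.7 N down at 1.55 m → arm 3.68 m, τ = 171.7 × 3.68 = 631.9 N·m clockwise.
Paint can: 6.26 × 9.81 = 61.41 N down at 2.15 m → arm 3.08 m, τ = 61.41 × 3.08 = 189.1 N·m clockwise.
Net load moment about support A = 1440 N·m clockwise.
Reaction R at support B is upward at 0 m, arm 5.23 m → moment R × 5.23 counterclockwise.
Setting net torque to zero: R × 5.23 = 1440 → R = 275 N.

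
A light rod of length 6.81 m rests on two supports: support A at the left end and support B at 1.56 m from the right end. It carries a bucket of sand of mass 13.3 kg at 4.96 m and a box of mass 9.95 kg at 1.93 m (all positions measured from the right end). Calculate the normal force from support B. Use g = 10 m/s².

Sum moments about support A (its reaction then has zero moment arm).
Bucket of sand: 13.3 × 10 = 133 N down at 4.96 m → arm 1.85 m, τ = 133 × 1.85 = 246.1 N·m clockwise.
Box: 9.95 × 10 = 99.5 N down at 1.93 m → arm 4.88 m, τ = 99.5 × 4.88 = 485.6 N·m clockwise.
Net load moment about support A = 731.7 N·m clockwise.
Reaction R at support B is upward at 1.56 m, arm 5.25 m → moment R × 5.25 counterclockwise.
Setting net torque to zero: R × 5.25 = 731.7 → R = 139 N.

R_B ≈ 139 N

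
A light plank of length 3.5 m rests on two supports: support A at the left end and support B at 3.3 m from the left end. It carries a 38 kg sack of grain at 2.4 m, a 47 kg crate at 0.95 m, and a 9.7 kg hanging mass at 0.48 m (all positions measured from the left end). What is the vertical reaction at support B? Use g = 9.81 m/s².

R_B ≈ 418 N

Sum moments about support A (its reaction then has zero moment arm).
Sack of grain: 38 × 9.81 = 372.8 N down at 2.4 m → arm 2.4 m, τ = 372.8 × 2.4 = 894.7 N·m clockwise.
Crate: 47 × 9.81 = 461.1 N down at 0.95 m → arm 0.95 m, τ = 461.1 × 0.95 = 438 N·m clockwise.
Hanging mass: 9.7 × 9.81 = 95.16 N down at 0.48 m → arm 0.48 m, τ = 95.16 × 0.48 = 45.68 N·m clockwise.
Net load moment about support A = 1378 N·m clockwise.
Reaction R at support B is upward at 3.3 m, arm 3.3 m → moment R × 3.3 counterclockwise.
Στ = 0 ⇒ R × 3.3 = 1378 ⇒ R = 418 N.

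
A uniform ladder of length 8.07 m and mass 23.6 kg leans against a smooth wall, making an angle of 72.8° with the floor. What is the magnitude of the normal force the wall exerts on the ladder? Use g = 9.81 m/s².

N_wall ≈ 35.8 N

Taking torques about the foot of the ladder:
Ladder weight 23.6×9.81 = 231.5 N acts at 4.035 m along the ladder; its horizontal arm is 4.035·cos72.8° = 1.193 m → τ = 276.2 N·m clockwise.
Wall normal N acts horizontally at the top; its moment arm is the height L sinθ = 8.07·sin72.8° = 7.709 m, counterclockwise.
Balancing moments: N × 7.709 = 276.2, giving N = 35.8 N.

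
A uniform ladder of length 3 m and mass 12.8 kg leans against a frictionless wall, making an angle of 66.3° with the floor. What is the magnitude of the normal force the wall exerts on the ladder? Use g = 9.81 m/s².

N_wall ≈ 27.6 N

About the foot of the ladder:
Ladder weight 12.8×9.81 = 125.6 N acts at 1.5 m along the ladder; its horizontal arm is 1.5·cos66.3° = 0.6029 m → τ = 75.72 N·m clockwise.
Wall normal N acts horizontally at the top; its moment arm is the height L sinθ = 3·sin66.3° = 2.747 m, counterclockwise.
Setting net torque to zero: N × 2.747 = 75.72 → N = 27.6 N.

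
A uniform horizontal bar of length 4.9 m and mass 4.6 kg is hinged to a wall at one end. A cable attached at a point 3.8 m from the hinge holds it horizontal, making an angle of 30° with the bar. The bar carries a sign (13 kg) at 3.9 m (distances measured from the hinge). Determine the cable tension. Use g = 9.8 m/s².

T ≈ 320 N

Taking torques about the hinge:
Beam weight: 4.6 × 9.8 = 45.08 N down at 2.45 m → arm 2.45 m, τ = 45.08 × 2.45 = 110.4 N·m clockwise.
Sign: 13 × 9.8 = 127.4 N down at 3.9 m → arm 3.9 m, τ = 127.4 × 3.9 = 496.9 N·m clockwise.
Total clockwise load moment = 607.3 N·m.
The cable tension T acts at 3.8 m; only its component perpendicular to the bar, T sinθ, produces torque. sin 30° = 0.5.
Balancing moments: T × 3.8 × 0.5 = 607.3, giving T = 607.3 / 1.9 = 320 N.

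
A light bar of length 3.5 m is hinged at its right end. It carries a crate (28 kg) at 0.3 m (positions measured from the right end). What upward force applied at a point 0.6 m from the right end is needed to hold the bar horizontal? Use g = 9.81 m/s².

F ≈ 137 N

Take moments about the right end.
Crate: 28 × 9.81 = 274.7 N down at 0.3 m → arm 0.3 m, τ = 274.7 × 0.3 = 82.41 N·m counterclockwise.
Net moment of the loads = 82.41 N·m counterclockwise.
The upward force F acts at a point 0.6 m from the right end, arm 0.6 m, giving F × 0.6 clockwise.
Setting net torque to zero: F × 0.6 = 82.41 → F = 82.41 / 0.6 = 137 N.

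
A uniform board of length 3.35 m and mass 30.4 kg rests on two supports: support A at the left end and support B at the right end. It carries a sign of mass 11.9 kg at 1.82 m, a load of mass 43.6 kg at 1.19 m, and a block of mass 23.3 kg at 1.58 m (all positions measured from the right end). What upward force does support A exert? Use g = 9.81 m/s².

Taking torques about support B:
Beam weight: 30.4 × 9.81 = 298.2 N down at 1.675 m → arm 1.675 m, τ = 298.2 × 1.675 = 499.5 N·m counterclockwise.
Sign: 11.9 × 9.81 = 116.7 N down at 1.82 m → arm 1.82 m, τ = 116.7 × 1.82 = 212.4 N·m counterclockwise.
Load: 43.6 × 9.81 = 427.7 N down at 1.19 m → arm 1.19 m, τ = 427.7 × 1.19 = 509 N·m counterclockwise.
Block: 23.3 × 9.81 = 228.6 N down at 1.58 m → arm 1.58 m, τ = 228.6 × 1.58 = 361.2 N·m counterclockwise.
Net load moment about support B = 1582 N·m counterclockwise.
Reaction R at support A is upward at 3.35 m, arm 3.35 m → moment R × 3.35 clockwise.
Balancing moments: R × 3.35 = 1582, giving R = 472 N.

R_A ≈ 472 N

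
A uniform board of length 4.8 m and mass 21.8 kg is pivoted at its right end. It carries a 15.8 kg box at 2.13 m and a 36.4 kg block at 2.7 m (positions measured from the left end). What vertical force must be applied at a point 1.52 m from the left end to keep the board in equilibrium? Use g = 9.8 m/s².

Choose the right end as the axis so the unknown pivot reaction has zero arm there.
Beam weight: 21.8 × 9.8 = 213.6 N down at 2.4 m → arm 2.4 m, τ = 213.6 × 2.4 = 512.6 N·m counterclockwise.
Box: 15.8 × 9.8 = 154.8 N down at 2.13 m → arm 2.67 m, τ = 154.8 × 2.67 = 413.3 N·m counterclockwise.
Block: 36.4 × 9.8 = 356.7 N down at 2.7 m → arm 2.1 m, τ = 356.7 × 2.1 = 749.1 N·m counterclockwise.
Net moment of the loads = 1675 N·m counterclockwise.
The upward force F acts at a point 1.52 m from the left end, arm 3.28 m, giving F × 3.28 clockwise.
Balancing moments: F × 3.28 = 1675, giving F = 1675 / 3.28 = 511 N.

F ≈ 511 N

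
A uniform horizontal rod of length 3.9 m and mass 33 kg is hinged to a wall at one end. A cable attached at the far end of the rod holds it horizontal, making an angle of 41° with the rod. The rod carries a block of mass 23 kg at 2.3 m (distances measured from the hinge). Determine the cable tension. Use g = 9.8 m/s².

T ≈ 449 N

Take moments about the hinge.
Beam weight: 33 × 9.8 = 323.4 N down at 1.95 m → arm 1.95 m, τ = 323.4 × 1.95 = 630.6 N·m clockwise.
Block: 23 × 9.8 = 225.4 N down at 2.3 m → arm 2.3 m, τ = 225.4 × 2.3 = 518.4 N·m clockwise.
Total clockwise load moment = 1149 N·m.
The cable tension T acts at 3.9 m; only its component perpendicular to the rod, T sinθ, produces torque. sin 41° = 0.6561.
For rotational equilibrium, T × 3.9 × 0.6561 = 1149, so T = 1149 / 2.559 = 449 N.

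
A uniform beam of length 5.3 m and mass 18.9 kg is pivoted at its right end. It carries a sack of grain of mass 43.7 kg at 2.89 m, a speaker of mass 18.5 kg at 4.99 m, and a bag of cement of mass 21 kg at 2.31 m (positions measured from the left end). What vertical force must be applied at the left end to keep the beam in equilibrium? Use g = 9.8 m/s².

About the right end:
Beam weight: 18.9 × 9.8 = 185.2 N down at 2.65 m → arm 2.65 m, τ = 185.2 × 2.65 = 490.8 N·m counterclockwise.
Sack of grain: 43.7 × 9.8 = 428.3 N down at 2.89 m → arm 2.41 m, τ = 428.3 × 2.41 = 1032 N·m counterclockwise.
Speaker: 18.5 × 9.8 = 181.3 N down at 4.99 m → arm 0.31 m, τ = 181.3 × 0.31 = 56.2 N·m counterclockwise.
Bag of cement: 21 × 9.8 = 205.8 N down at 2.31 m → arm 2.99 m, τ = 205.8 × 2.99 = 615.3 N·m counterclockwise.
Net moment of the loads = 2194 N·m counterclockwise.
The upward force F acts at the left end, arm 5.3 m, giving F × 5.3 clockwise.
Setting net torque to zero: F × 5.3 = 2194 → F = 2194 / 5.3 = 414 N.

F ≈ 414 N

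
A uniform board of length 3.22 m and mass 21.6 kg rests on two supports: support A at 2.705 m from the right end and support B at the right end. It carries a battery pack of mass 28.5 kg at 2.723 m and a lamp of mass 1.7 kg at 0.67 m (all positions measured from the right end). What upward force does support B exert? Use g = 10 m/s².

R_B ≈ 98.3 N

Take moments about support A.
Beam weight: 21.6 × 10 = 216 N down at 1.61 m → arm 1.095 m, τ = 216 × 1.095 = 236.5 N·m clockwise.
Battery pack: 28.5 × 10 = 285 N down at 2.723 m → arm 0.018 m, τ = 285 × 0.018 = 5.13 N·m counterclockwise.
Lamp: 1.7 × 10 = 17 N down at 0.67 m → arm 2.035 m, τ = 17 × 2.035 = 34.59 N·m clockwise.
Net load moment about support A = 266 N·m clockwise.
Reaction R at support B is upward at 0 m, arm 2.705 m → moment R × 2.705 counterclockwise.
Setting net torque to zero: R × 2.705 = 266 → R = 98.3 N.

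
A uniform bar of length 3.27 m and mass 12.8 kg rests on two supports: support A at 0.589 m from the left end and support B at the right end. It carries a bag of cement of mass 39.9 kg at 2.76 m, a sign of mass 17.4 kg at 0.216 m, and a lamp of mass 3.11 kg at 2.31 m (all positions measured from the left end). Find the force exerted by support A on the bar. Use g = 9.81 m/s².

R_A ≈ 356 N

Taking torques about support B:
Beam weight: 12.8 × 9.81 = 125.6 N down at 1.635 m → arm 1.635 m, τ = 125.6 × 1.635 = 205.4 N·m counterclockwise.
Bag of cement: 39.9 × 9.81 = 391.4 N down at 2.76 m → arm 0.51 m, τ = 391.4 × 0.51 = 199.6 N·m counterclockwise.
Sign: 17.4 × 9.81 = 170.7 N down at 0.216 m → arm 3.054 m, τ = 170.7 × 3.054 = 521.3 N·m counterclockwise.
Lamp: 3.11 × 9.81 = 30.51 N down at 2.31 m → arm 0.96 m, τ = 30.51 × 0.96 = 29.29 N·m counterclockwise.
Net load moment about support B = 955.6 N·m counterclockwise.
Reaction R at support A is upward at 0.589 m, arm 2.681 m → moment R × 2.681 clockwise.
Balancing moments: R × 2.681 = 955.6, giving R = 356 N.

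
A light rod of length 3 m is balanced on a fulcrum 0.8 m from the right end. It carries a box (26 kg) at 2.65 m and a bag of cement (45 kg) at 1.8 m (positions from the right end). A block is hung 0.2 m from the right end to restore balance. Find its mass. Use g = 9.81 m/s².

Taking torques about the fulcrum (at 0.8 m from the right end):
Box: 26 × 9.81 = 255.1 N down at 2.65 m → arm 1.85 m, τ = 255.1 × 1.85 = 471.9 N·m counterclockwise.
Bag of cement: 45 × 9.81 = 441.5 N down at 1.8 m → arm 1 m, τ = 441.5 × 1 = 441.5 N·m counterclockwise.
Net moment of known loads = 913.4 N·m counterclockwise.
An unknown mass m at 0.2 m has arm 0.6 m; its moment is m·g·0.6 clockwise.
Στ = 0 ⇒ m × 9.81 × 0.6 = 913.4 ⇒ m = 913.4 / (9.81 × 0.6) = 155 kg.

m ≈ 155 kg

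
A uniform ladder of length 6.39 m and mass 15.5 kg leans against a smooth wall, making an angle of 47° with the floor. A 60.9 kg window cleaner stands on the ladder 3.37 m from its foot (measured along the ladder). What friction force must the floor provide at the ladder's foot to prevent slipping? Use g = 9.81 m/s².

Sum moments about the foot of the ladder (the floor normal and friction both act there and drop out).
Ladder weight 15.5×9.81 = 152.1 N acts at 3.195 m along the ladder; its horizontal arm is 3.195·cos47° = 2.179 m → τ = 331.4 N·m clockwise.
Window cleaner: 60.9×9.81 = 597.4 N at 3.37 m → arm 2.298 m → τ = 1373 N·m clockwise.
Wall normal N acts horizontally at the top; its moment arm is the height L sinθ = 6.39·sin47° = 4.673 m, counterclockwise.
Setting net torque to zero: N × 4.673 = 1704 → N = 365 N.
ΣFx = 0: friction at the foot balances the wall's push, so f = N_wall = 365 N.

f ≈ 365 N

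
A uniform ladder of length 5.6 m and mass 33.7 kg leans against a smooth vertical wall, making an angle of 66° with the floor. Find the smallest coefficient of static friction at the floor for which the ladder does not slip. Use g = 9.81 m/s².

Sum moments about the foot of the ladder (the floor normal and friction both act there and drop out).
Ladder weight 33.7×9.81 = 330.6 N acts at 2.8 m along the ladder; its horizontal arm is 2.8·cos66° = 1.139 m → τ = 376.6 N·m clockwise.
Wall normal N acts horizontally at the top; its moment arm is the height L sinθ = 5.6·sin66° = 5.116 m, counterclockwise.
Balancing moments: N × 5.116 = 376.6, giving N = 73.61 N.
ΣFx = 0 ⇒ f = N_wall = 73.61 N. ΣFy = 0 ⇒ N_floor = 330.6 N.
μ_min = f / N_floor = 73.61 / 330.6 = 0.223.

μ_min ≈ 0.223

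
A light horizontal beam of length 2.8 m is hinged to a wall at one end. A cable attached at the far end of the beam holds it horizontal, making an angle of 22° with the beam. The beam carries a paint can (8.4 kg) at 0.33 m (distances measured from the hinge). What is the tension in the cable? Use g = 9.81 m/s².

T ≈ 25.9 N

Choose the hinge as the axis so the unknown hinge reaction has zero arm there.
Paint can: 8.4 × 9.81 = 82.4 N down at 0.33 m → arm 0.33 m, τ = 82.4 × 0.33 = 27.19 N·m clockwise.
Total clockwise load moment = 27.19 N·m.
The cable tension T acts at 2.8 m; only its component perpendicular to the beam, T sinθ, produces torque. sin 22° = 0.3746.
For rotational equilibrium, T × 2.8 × 0.3746 = 27.19, so T = 27.19 / 1.049 = 25.9 N.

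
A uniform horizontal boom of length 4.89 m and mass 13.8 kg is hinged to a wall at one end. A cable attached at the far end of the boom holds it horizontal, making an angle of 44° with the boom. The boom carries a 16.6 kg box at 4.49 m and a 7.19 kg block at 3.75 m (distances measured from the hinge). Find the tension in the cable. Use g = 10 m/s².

Take moments about the hinge.
Beam weight: 13.8 × 10 = 138 N down at 2.445 m → arm 2.445 m, τ = 138 × 2.445 = 337.4 N·m clockwise.
Box: 16.6 × 10 = 166 N down at 4.49 m → arm 4.49 m, τ = 166 × 4.49 = 745.3 N·m clockwise.
Block: 7.19 × 10 = 71.9 N down at 3.75 m → arm 3.75 m, τ = 71.9 × 3.75 = 269.6 N·m clockwise.
Total clockwise load moment = 1352 N·m.
The cable tension T acts at 4.89 m; only its component perpendicular to the boom, T sinθ, produces torque. sin 44° = 0.6947.
For rotational equilibrium, T × 4.89 × 0.6947 = 1352, so T = 1352 / 3.397 = 398 N.

T ≈ 398 N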